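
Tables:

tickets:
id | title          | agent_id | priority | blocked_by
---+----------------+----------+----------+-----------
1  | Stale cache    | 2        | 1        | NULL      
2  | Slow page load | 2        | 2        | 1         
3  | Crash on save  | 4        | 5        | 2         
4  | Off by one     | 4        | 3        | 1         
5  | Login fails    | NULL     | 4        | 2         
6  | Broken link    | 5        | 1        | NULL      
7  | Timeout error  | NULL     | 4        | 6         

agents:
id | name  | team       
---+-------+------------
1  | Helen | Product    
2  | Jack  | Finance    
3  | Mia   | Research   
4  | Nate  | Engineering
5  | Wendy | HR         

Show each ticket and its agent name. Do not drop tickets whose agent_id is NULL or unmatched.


LEFT JOIN keeps every row from tickets (the left table); where agent_id has no match in agents, the agent columns become NULL. Walk through each ticket:
  - ticket 1 (Stale cache): agent_id=2 -> matches Jack
  - ticket 2 (Slow page load): agent_id=2 -> matches Jack
  - ticket 3 (Crash on save): agent_id=4 -> matches Nate
  - ticket 4 (Off by one): agent_id=4 -> matches Nate
  - ticket 5 (Login fails): agent_id=NULL, no match -> kept with NULL
  - ticket 6 (Broken link): agent_id=5 -> matches Wendy
  - ticket 7 (Timeout error): agent_id=NULL, no match -> kept with NULL
All 7 rows appear; 2 have NULL agent.

SQL:
SELECT a.title, b.name AS agent
FROM tickets a
LEFT JOIN agents b ON a.agent_id = b.id

Result:
title          | agent
---------------+------
Stale cache    | Jack 
Slow page load | Jack 
Crash on save  | Nate 
Off by one     | Nate 
Login fails    | NULL 
Broken link    | Wendy
Timeout error  | NULL 


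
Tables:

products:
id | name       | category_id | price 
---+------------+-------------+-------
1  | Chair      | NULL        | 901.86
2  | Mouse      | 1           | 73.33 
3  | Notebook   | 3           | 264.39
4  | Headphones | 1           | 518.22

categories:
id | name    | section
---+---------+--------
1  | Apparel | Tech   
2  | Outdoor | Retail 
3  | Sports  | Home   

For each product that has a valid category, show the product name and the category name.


INNER JOIN keeps only products rows whose category_id matches an id in categories. Walk through each product:
  - product 1 (Chair): category_id=NULL, no match -> dropped
  - product 2 (Mouse): category_id=1 -> matches Apparel
  - product 3 (Notebook): category_id=3 -> matches Sports
  - product 4 (Headphones): category_id=1 -> matches Apparel
So 1 of 4 rows is dropped.

SQL:
SELECT a.name, b.name AS category
FROM products a
INNER JOIN categories b ON a.category_id = b.id

Result:
name       | category
-----------+---------
Mouse      | Apparel 
Notebook   | Sports  
Headphones | Apparel 


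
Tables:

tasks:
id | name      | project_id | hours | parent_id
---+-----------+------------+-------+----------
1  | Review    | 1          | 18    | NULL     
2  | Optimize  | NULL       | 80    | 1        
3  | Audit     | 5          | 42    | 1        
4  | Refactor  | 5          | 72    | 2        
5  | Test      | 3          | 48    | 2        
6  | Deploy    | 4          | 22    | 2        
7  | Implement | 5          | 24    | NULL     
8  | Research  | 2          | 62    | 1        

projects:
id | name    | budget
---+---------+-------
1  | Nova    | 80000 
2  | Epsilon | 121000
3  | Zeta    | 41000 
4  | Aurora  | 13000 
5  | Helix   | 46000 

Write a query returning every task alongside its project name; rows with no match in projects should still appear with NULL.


LEFT JOIN keeps every row from tasks (the left table); where project_id has no match in projects, the project columns become NULL. Walk through each task:
  - task 1 (Review): project_id=1 -> matches Nova
  - task 2 (Optimize): project_id=NULL, no match -> kept with NULL
  - task 3 (Audit): project_id=5 -> matches Helix
  - task 4 (Refactor): project_id=5 -> matches Helix
  - task 5 (Test): project_id=3 -> matches Zeta
  - task 6 (Deploy): project_id=4 -> matches Aurora
  - task 7 (Implement): project_id=5 -> matches Helix
  - task 8 (Research): project_id=2 -> matches Epsilon
All 8 rows appear; 1 has NULL project.

SQL:
SELECT a.name, b.name AS project
FROM tasks a
LEFT JOIN projects b ON a.project_id = b.id

Result:
name      | project
----------+--------
Review    | Nova   
Optimize  | NULL   
Audit     | Helix  
Refactor  | Helix  
Test      | Zeta   
Deploy    | Aurora 
Implement | Helix  
Research  | Epsilon


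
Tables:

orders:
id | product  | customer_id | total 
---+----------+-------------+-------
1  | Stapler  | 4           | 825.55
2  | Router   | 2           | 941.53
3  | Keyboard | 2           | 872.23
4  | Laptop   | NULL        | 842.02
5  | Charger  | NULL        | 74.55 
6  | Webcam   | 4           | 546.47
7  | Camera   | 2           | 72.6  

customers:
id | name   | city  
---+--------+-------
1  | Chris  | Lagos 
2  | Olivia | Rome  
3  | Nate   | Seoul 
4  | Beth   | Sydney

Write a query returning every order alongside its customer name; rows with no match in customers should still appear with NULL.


LEFT JOIN keeps every row from orders (the left table); where customer_id has no match in customers, the customer columns become NULL. Walk through each order:
  - order 1 (Stapler): customer_id=4 -> matches Beth
  - order 2 (Router): customer_id=2 -> matches Olivia
  - order 3 (Keyboard): customer_id=2 -> matches Olivia
  - order 4 (Laptop): customer_id=NULL, no match -> kept with NULL
  - order 5 (Charger): customer_id=NULL, no match -> kept with NULL
  - order 6 (Webcam): customer_id=4 -> matches Beth
  - order 7 (Camera): customer_id=2 -> matches Olivia
All 7 rows appear; 2 have NULL customer.

SQL:
SELECT a.product, b.name AS customer
FROM orders a
LEFT JOIN customers b ON a.customer_id = b.id

Result:
product  | customer
---------+---------
Stapler  | Beth    
Router   | Olivia  
Keyboard | Olivia  
Laptop   | NULL    
Charger  | NULL    
Webcam   | Beth    
Camera   | Olivia  


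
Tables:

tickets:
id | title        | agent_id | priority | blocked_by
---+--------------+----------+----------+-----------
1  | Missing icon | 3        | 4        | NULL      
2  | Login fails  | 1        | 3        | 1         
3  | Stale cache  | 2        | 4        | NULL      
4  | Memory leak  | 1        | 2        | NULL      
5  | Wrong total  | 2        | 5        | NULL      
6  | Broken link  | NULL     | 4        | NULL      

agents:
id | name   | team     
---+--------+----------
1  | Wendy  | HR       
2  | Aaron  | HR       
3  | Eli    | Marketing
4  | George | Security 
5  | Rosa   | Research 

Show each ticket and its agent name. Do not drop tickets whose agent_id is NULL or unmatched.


LEFT JOIN keeps every row from tickets (the left table); where agent_id has no match in agents, the agent columns become NULL. Walk through each ticket:
  - ticket 1 (Missing icon): agent_id=3 -> matches Eli
  - ticket 2 (Login fails): agent_id=1 -> matches Wendy
  - ticket 3 (Stale cache): agent_id=2 -> matches Aaron
  - ticket 4 (Memory leak): agent_id=1 -> matches Wendy
  - ticket 5 (Wrong total): agent_id=2 -> matches Aaron
  - ticket 6 (Broken link): agent_id=NULL, no match -> kept with NULL
All 6 rows appear; 1 has NULL agent.

SQL:
SELECT a.title, b.name AS agent
FROM tickets a
LEFT JOIN agents b ON a.agent_id = b.id

Result:
title        | agent
-------------+------
Missing icon | Eli  
Login fails  | Wendy
Stale cache  | Aaron
Memory leak  | Wendy
Wrong total  | Aaron
Broken link  | NULL 


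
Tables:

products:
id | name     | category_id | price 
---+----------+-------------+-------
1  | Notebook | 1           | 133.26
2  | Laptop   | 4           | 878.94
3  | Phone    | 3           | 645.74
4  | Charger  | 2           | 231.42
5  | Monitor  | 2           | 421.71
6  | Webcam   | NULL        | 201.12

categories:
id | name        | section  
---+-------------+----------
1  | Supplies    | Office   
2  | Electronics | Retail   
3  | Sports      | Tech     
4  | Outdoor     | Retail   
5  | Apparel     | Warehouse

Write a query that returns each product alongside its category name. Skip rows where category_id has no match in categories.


INNER JOIN keeps only products rows whose category_id matches an id in categories. Walk through each product:
  - product 1 (Notebook): category_id=1 -> matches Supplies
  - product 2 (Laptop): category_id=4 -> matches Outdoor
  - product 3 (Phone): category_id=3 -> matches Sports
  - product 4 (Charger): category_id=2 -> matches Electronics
  - product 5 (Monitor): category_id=2 -> matches Electronics
  - product 6 (Webcam): category_id=NULL, no match -> dropped
So 1 of 6 rows is dropped.

SQL:
SELECT a.name, b.name AS category
FROM products a
INNER JOIN categories b ON a.category_id = b.id

Result:
name     | category   
---------+------------
Notebook | Supplies   
Laptop   | Outdoor    
Phone    | Sports     
Charger  | Electronics
Monitor  | Electronics


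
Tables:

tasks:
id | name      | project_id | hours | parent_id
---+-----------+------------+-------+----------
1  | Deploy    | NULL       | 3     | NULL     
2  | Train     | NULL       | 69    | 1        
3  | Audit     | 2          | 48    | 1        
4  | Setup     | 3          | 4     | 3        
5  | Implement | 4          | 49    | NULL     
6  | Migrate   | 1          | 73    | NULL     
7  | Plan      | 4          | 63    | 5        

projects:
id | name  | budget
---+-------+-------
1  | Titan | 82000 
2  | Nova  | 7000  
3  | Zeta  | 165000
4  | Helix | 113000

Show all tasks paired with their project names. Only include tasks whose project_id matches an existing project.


INNER JOIN keeps only tasks rows whose project_id matches an id in projects. Walk through each task:
  - task 1 (Deploy): project_id=NULL, no match -> dropped
  - task 2 (Train): project_id=NULL, no match -> dropped
  - task 3 (Audit): project_id=2 -> matches Nova
  - task 4 (Setup): project_id=3 -> matches Zeta
  - task 5 (Implement): project_id=4 -> matches Helix
  - task 6 (Migrate): project_id=1 -> matches Titan
  - task 7 (Plan): project_id=4 -> matches Helix
So 2 of 7 rows are dropped.

SQL:
SELECT a.name, b.name AS project
FROM tasks a
INNER JOIN projects b ON a.project_id = b.id

Result:
name      | project
----------+--------
Audit     | Nova   
Setup     | Zeta   
Implement | Helix  
Migrate   | Titan  
Plan      | Helix  


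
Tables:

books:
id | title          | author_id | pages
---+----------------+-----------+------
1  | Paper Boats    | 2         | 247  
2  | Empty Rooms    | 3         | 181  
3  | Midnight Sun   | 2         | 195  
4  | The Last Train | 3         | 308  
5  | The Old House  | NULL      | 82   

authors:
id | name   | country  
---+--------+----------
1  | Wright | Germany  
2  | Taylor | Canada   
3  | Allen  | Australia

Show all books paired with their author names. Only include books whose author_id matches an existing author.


INNER JOIN keeps only books rows whose author_id matches an id in authors. Walk through each book:
  - book 1 (Paper Boats): author_id=2 -> matches Taylor
  - book 2 (Empty Rooms): author_id=3 -> matches Allen
  - book 3 (Midnight Sun): author_id=2 -> matches Taylor
  - book 4 (The Last Train): author_id=3 -> matches Allen
  - book 5 (The Old House): author_id=NULL, no match -> dropped
So 1 of 5 rows is dropped.

SQL:
SELECT a.title, b.name AS author
FROM books a
INNER JOIN authors b ON a.author_id = b.id

Result:
title          | author
---------------+-------
Paper Boats    | Taylor
Empty Rooms    | Allen 
Midnight Sun   | Taylor
The Last Train | Allen 


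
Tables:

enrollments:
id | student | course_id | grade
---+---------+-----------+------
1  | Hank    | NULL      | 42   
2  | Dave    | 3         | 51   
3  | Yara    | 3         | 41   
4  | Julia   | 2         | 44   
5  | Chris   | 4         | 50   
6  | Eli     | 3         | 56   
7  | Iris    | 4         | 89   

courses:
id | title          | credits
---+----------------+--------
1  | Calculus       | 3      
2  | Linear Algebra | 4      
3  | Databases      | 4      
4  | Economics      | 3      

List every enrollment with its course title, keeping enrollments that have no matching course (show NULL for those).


LEFT JOIN keeps every row from enrollments (the left table); where course_id has no match in courses, the course columns become NULL. Walk through each enrollment:
  - enrollment 1 (Hank): course_id=NULL, no match -> kept with NULL
  - enrollment 2 (Dave): course_id=3 -> matches Databases
  - enrollment 3 (Yara): course_id=3 -> matches Databases
  - enrollment 4 (Julia): course_id=2 -> matches Linear Algebra
  - enrollment 5 (Chris): course_id=4 -> matches Economics
  - enrollment 6 (Eli): course_id=3 -> matches Databases
  - enrollment 7 (Iris): course_id=4 -> matches Economics
All 7 rows appear; 1 has NULL course.

SQL:
SELECT a.student, b.title AS course
FROM enrollments a
LEFT JOIN courses b ON a.course_id = b.id

Result:
student | course        
--------+---------------
Hank    | NULL          
Dave    | Databases     
Yara    | Databases     
Julia   | Linear Algebra
Chris   | Economics     
Eli     | Databases     
Iris    | Economics     


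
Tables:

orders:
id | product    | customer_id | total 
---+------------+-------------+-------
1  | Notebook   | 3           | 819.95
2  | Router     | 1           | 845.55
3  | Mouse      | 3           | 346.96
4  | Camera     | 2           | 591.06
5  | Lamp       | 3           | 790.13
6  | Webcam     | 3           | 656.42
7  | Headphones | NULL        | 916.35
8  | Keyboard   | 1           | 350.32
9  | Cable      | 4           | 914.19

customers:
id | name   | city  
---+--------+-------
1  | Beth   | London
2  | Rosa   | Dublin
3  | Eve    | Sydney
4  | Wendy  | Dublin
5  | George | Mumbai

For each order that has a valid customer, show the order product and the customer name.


INNER JOIN keeps only orders rows whose customer_id matches an id in customers. Walk through each order:
  - order 1 (Notebook): customer_id=3 -> matches Eve
  - order 2 (Router): customer_id=1 -> matches Beth
  - order 3 (Mouse): customer_id=3 -> matches Eve
  - order 4 (Camera): customer_id=2 -> matches Rosa
  - order 5 (Lamp): customer_id=3 -> matches Eve
  - order 6 (Webcam): customer_id=3 -> matches Eve
  - order 7 (Headphones): customer_id=NULL, no match -> dropped
  - order 8 (Keyboard): customer_id=1 -> matches Beth
  - order 9 (Cable): customer_id=4 -> matches Wendy
So 1 of 9 rows is dropped.

SQL:
SELECT a.product, b.name AS customer
FROM orders a
INNER JOIN customers b ON a.customer_id = b.id

Result:
product  | customer
---------+---------
Notebook | Eve     
Router   | Beth    
Mouse    | Eve     
Camera   | Rosa    
Lamp     | Eve     
Webcam   | Eve     
Keyboard | Beth    
Cable    | Wendy   


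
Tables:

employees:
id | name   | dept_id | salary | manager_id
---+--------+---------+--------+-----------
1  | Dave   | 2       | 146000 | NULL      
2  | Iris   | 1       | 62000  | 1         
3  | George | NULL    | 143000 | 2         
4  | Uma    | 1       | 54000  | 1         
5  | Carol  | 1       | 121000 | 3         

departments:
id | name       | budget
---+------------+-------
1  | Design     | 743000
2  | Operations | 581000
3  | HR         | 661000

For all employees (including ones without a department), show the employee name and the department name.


LEFT JOIN keeps every row from employees (the left table); where dept_id has no match in departments, the department columns become NULL. Walk through each employee:
  - employee 1 (Dave): dept_id=2 -> matches Operations
  - employee 2 (Iris): dept_id=1 -> matches Design
  - employee 3 (George): dept_id=NULL, no match -> kept with NULL
  - employee 4 (Uma): dept_id=1 -> matches Design
  - employee 5 (Carol): dept_id=1 -> matches Design
All 5 rows appear; 1 has NULL department.

SQL:
SELECT a.name, b.name AS department
FROM employees a
LEFT JOIN departments b ON a.dept_id = b.id

Result:
name   | department
-------+-----------
Dave   | Operations
Iris   | Design    
George | NULL      
Uma    | Design    
Carol  | Design    


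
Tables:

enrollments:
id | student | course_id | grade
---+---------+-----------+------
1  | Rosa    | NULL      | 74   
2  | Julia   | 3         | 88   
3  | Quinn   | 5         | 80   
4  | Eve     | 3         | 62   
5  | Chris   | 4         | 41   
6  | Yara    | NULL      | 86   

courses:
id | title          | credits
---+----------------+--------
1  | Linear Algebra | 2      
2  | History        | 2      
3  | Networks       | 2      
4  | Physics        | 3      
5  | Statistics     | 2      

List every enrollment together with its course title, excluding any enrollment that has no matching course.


INNER JOIN keeps only enrollments rows whose course_id matches an id in courses. Walk through each enrollment:
  - enrollment 1 (Rosa): course_id=NULL, no match -> dropped
  - enrollment 2 (Julia): course_id=3 -> matches Networks
  - enrollment 3 (Quinn): course_id=5 -> matches Statistics
  - enrollment 4 (Eve): course_id=3 -> matches Networks
  - enrollment 5 (Chris): course_id=4 -> matches Physics
  - enrollment 6 (Yara): course_id=NULL, no match -> dropped
So 2 of 6 rows are dropped.

SQL:
SELECT a.student, b.title AS course
FROM enrollments a
INNER JOIN courses b ON a.course_id = b.id

Result:
student | course    
--------+-----------
Julia   | Networks  
Quinn   | Statistics
Eve     | Networks  
Chris   | Physics   


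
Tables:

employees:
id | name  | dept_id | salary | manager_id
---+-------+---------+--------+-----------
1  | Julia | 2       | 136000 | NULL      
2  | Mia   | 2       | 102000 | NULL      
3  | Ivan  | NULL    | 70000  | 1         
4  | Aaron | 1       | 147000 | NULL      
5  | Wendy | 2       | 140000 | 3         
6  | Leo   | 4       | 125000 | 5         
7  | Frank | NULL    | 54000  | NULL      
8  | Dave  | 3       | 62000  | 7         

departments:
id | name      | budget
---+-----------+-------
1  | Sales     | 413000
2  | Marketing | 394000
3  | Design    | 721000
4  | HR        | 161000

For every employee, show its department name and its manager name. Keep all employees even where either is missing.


Two LEFT JOINs from the same base table employees: one to departments via dept_id, one to employees itself via manager_id. Both are LEFT so every employee is preserved.
Match against departments:
  - employee 1 (Julia): dept_id=2 -> matches Marketing
  - employee 2 (Mia): dept_id=2 -> matches Marketing
  - employee 3 (Ivan): dept_id=NULL, no match -> kept with NULL
  - employee 4 (Aaron): dept_id=1 -> matches Sales
  - employee 5 (Wendy): dept_id=2 -> matches Marketing
  - employee 6 (Leo): dept_id=4 -> matches HR
  - employee 7 (Frank): dept_id=NULL, no match -> kept with NULL
  - employee 8 (Dave): dept_id=3 -> matches Design
Match against employees (self):
  - employee 1 (Julia): manager_id=NULL -> NULL
  - employee 2 (Mia): manager_id=NULL -> NULL
  - employee 3 (Ivan): manager_id=1 -> Julia
  - employee 4 (Aaron): manager_id=NULL -> NULL
  - employee 5 (Wendy): manager_id=3 -> Ivan
  - employee 6 (Leo): manager_id=5 -> Wendy
  - employee 7 (Frank): manager_id=NULL -> NULL
  - employee 8 (Dave): manager_id=7 -> Frank

SQL:
SELECT a.name, b.name AS department, c.name AS manager
FROM employees a
LEFT JOIN departments b ON a.dept_id = b.id
LEFT JOIN employees c ON a.manager_id = c.id

Result:
name  | department | manager
------+------------+--------
Julia | Marketing  | NULL   
Mia   | Marketing  | NULL   
Ivan  | NULL       | Julia  
Aaron | Sales      | NULL   
Wendy | Marketing  | Ivan   
Leo   | HR         | Wendy  
Frank | NULL       | NULL   
Dave  | Design     | Frank  


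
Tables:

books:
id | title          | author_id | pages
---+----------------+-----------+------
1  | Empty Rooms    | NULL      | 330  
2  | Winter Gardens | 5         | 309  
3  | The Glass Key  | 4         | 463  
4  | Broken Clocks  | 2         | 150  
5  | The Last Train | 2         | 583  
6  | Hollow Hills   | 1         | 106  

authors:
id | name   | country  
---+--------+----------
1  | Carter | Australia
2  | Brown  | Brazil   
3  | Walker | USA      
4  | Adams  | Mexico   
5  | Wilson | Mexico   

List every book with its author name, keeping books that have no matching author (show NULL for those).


LEFT JOIN keeps every row from books (the left table); where author_id has no match in authors, the author columns become NULL. Walk through each book:
  - book 1 (Empty Rooms): author_id=NULL, no match -> kept with NULL
  - book 2 (Winter Gardens): author_id=5 -> matches Wilson
  - book 3 (The Glass Key): author_id=4 -> matches Adams
  - book 4 (Broken Clocks): author_id=2 -> matches Brown
  - book 5 (The Last Train): author_id=2 -> matches Brown
  - book 6 (Hollow Hills): author_id=1 -> matches Carter
All 6 rows appear; 1 has NULL author.

SQL:
SELECT a.title, b.name AS author
FROM books a
LEFT JOIN authors b ON a.author_id = b.id

Result:
title          | author
---------------+-------
Empty Rooms    | NULL  
Winter Gardens | Wilson
The Glass Key  | Adams 
Broken Clocks  | Brown 
The Last Train | Brown 
Hollow Hills   | Carter


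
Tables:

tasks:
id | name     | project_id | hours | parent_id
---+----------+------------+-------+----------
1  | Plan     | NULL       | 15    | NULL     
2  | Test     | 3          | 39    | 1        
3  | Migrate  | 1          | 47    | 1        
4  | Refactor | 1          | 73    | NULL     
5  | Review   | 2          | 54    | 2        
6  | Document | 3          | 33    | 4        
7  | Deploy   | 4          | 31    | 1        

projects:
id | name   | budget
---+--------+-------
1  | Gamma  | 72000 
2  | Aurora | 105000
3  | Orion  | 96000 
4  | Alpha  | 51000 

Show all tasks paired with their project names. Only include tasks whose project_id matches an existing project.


INNER JOIN keeps only tasks rows whose project_id matches an id in projects. Walk through each task:
  - task 1 (Plan): project_id=NULL, no match -> dropped
  - task 2 (Test): project_id=3 -> matches Orion
  - task 3 (Migrate): project_id=1 -> matches Gamma
  - task 4 (Refactor): project_id=1 -> matches Gamma
  - task 5 (Review): project_id=2 -> matches Aurora
  - task 6 (Document): project_id=3 -> matches Orion
  - task 7 (Deploy): project_id=4 -> matches Alpha
So 1 of 7 rows is dropped.

SQL:
SELECT a.name, b.name AS project
FROM tasks a
INNER JOIN projects b ON a.project_id = b.id

Result:
name     | project
---------+--------
Test     | Orion  
Migrate  | Gamma  
Refactor | Gamma  
Review   | Aurora 
Document | Orion  
Deploy   | Alpha  


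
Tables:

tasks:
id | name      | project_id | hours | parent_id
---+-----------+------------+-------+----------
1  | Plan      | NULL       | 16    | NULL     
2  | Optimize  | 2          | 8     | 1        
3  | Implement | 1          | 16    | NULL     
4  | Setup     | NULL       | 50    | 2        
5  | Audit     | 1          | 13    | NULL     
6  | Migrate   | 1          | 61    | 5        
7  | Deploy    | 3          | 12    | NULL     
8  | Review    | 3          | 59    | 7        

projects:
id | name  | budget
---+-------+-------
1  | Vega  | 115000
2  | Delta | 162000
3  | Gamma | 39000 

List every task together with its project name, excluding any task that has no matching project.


INNER JOIN keeps only tasks rows whose project_id matches an id in projects. Walk through each task:
  - task 1 (Plan): project_id=NULL, no match -> dropped
  - task 2 (Optimize): project_id=2 -> matches Delta
  - task 3 (Implement): project_id=1 -> matches Vega
  - task 4 (Setup): project_id=NULL, no match -> dropped
  - task 5 (Audit): project_id=1 -> matches Vega
  - task 6 (Migrate): project_id=1 -> matches Vega
  - task 7 (Deploy): project_id=3 -> matches Gamma
  - task 8 (Review): project_id=3 -> matches Gamma
So 2 of 8 rows are dropped.

SQL:
SELECT a.name, b.name AS project
FROM tasks a
INNER JOIN projects b ON a.project_id = b.id

Result:
name      | project
----------+--------
Optimize  | Delta  
Implement | Vega   
Audit     | Vega   
Migrate   | Vega   
Deploy    | Gamma  
Review    | Gamma  


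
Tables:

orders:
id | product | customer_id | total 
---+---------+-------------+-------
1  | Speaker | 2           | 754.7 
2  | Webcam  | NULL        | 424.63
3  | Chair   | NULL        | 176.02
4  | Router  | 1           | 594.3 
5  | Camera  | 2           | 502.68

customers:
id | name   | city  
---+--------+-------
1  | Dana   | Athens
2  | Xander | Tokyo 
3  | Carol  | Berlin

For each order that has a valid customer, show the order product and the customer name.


INNER JOIN keeps only orders rows whose customer_id matches an id in customers. Walk through each order:
  - order 1 (Speaker): customer_id=2 -> matches Xander
  - order 2 (Webcam): customer_id=NULL, no match -> dropped
  - order 3 (Chair): customer_id=NULL, no match -> dropped
  - order 4 (Router): customer_id=1 -> matches Dana
  - order 5 (Camera): customer_id=2 -> matches Xander
So 2 of 5 rows are dropped.

SQL:
SELECT a.product, b.name AS customer
FROM orders a
INNER JOIN customers b ON a.customer_id = b.id

Result:
product | customer
--------+---------
Speaker | Xander  
Router  | Dana    
Camera  | Xander  


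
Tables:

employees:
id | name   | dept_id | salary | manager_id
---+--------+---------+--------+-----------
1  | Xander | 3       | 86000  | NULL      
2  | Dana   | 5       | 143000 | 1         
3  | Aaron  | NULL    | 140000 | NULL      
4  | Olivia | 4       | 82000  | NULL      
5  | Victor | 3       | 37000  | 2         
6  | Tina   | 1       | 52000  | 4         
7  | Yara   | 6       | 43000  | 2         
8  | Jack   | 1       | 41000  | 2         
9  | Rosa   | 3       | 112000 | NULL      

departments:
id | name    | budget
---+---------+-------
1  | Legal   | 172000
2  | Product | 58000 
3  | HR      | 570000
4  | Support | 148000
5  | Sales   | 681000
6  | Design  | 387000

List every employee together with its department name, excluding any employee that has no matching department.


INNER JOIN keeps only employees rows whose dept_id matches an id in departments. Walk through each employee:
  - employee 1 (Xander): dept_id=3 -> matches HR
  - employee 2 (Dana): dept_id=5 -> matches Sales
  - employee 3 (Aaron): dept_id=NULL, no match -> dropped
  - employee 4 (Olivia): dept_id=4 -> matches Support
  - employee 5 (Victor): dept_id=3 -> matches HR
  - employee 6 (Tina): dept_id=1 -> matches Legal
  - employee 7 (Yara): dept_id=6 -> matches Design
  - employee 8 (Jack): dept_id=1 -> matches Legal
  - employee 9 (Rosa): dept_id=3 -> matches HR
So 1 of 9 rows is dropped.

SQL:
SELECT a.name, b.name AS department
FROM employees a
INNER JOIN departments b ON a.dept_id = b.id

Result:
name   | department
-------+-----------
Xander | HR        
Dana   | Sales     
Olivia | Support   
Victor | HR        
Tina   | Legal     
Yara   | Design    
Jack   | Legal     
Rosa   | HR        


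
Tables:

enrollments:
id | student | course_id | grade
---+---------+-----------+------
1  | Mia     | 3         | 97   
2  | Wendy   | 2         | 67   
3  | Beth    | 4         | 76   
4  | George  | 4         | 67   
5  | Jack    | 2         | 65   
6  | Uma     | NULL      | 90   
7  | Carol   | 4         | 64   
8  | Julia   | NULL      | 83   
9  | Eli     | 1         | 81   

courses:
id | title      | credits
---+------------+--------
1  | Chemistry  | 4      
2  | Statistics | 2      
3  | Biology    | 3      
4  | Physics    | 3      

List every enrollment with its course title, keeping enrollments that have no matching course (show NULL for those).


LEFT JOIN keeps every row from enrollments (the left table); where course_id has no match in courses, the course columns become NULL. Walk through each enrollment:
  - enrollment 1 (Mia): course_id=3 -> matches Biology
  - enrollment 2 (Wendy): course_id=2 -> matches Statistics
  - enrollment 3 (Beth): course_id=4 -> matches Physics
  - enrollment 4 (George): course_id=4 -> matches Physics
  - enrollment 5 (Jack): course_id=2 -> matches Statistics
  - enrollment 6 (Uma): course_id=NULL, no match -> kept with NULL
  - enrollment 7 (Carol): course_id=4 -> matches Physics
  - enrollment 8 (Julia): course_id=NULL, no match -> kept with NULL
  - enrollment 9 (Eli): course_id=1 -> matches Chemistry
All 9 rows appear; 2 have NULL course.

SQL:
SELECT a.student, b.title AS course
FROM enrollments a
LEFT JOIN courses b ON a.course_id = b.id

Result:
student | course    
--------+-----------
Mia     | Biology   
Wendy   | Statistics
Beth    | Physics   
George  | Physics   
Jack    | Statistics
Uma     | NULL      
Carol   | Physics   
Julia   | NULL      
Eli     | Chemistry 


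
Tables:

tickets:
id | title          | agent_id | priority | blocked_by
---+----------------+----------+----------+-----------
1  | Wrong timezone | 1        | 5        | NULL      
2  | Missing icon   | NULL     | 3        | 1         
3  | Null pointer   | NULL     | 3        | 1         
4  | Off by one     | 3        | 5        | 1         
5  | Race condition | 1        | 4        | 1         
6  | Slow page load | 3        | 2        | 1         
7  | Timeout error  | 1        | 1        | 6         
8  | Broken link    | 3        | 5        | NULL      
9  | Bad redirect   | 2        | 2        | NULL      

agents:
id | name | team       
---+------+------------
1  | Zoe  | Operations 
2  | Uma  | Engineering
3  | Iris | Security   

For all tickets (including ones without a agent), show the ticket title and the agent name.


LEFT JOIN keeps every row from tickets (the left table); where agent_id has no match in agents, the agent columns become NULL. Walk through each ticket:
  - ticket 1 (Wrong timezone): agent_id=1 -> matches Zoe
  - ticket 2 (Missing icon): agent_id=NULL, no match -> kept with NULL
  - ticket 3 (Null pointer): agent_id=NULL, no match -> kept with NULL
  - ticket 4 (Off by one): agent_id=3 -> matches Iris
  - ticket 5 (Race condition): agent_id=1 -> matches Zoe
  - ticket 6 (Slow page load): agent_id=3 -> matches Iris
  - ticket 7 (Timeout error): agent_id=1 -> matches Zoe
  - ticket 8 (Broken link): agent_id=3 -> matches Iris
  - ticket 9 (Bad redirect): agent_id=2 -> matches Uma
All 9 rows appear; 2 have NULL agent.

SQL:
SELECT a.title, b.name AS agent
FROM tickets a
LEFT JOIN agents b ON a.agent_id = b.id

Result:
title          | agent
---------------+------
Wrong timezone | Zoe  
Missing icon   | NULL 
Null pointer   | NULL 
Off by one     | Iris 
Race condition | Zoe  
Slow page load | Iris 
Timeout error  | Zoe  
Broken link    | Iris 
Bad redirect   | Uma  


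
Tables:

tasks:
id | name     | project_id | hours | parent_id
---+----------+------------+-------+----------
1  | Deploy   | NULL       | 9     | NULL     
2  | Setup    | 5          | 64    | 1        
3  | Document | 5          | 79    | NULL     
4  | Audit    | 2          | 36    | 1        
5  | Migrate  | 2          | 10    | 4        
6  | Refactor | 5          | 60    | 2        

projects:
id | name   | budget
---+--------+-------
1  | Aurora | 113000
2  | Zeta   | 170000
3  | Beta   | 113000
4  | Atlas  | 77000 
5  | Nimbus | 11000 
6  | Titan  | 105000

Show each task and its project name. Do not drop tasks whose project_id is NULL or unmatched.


LEFT JOIN keeps every row from tasks (the left table); where project_id has no match in projects, the project columns become NULL. Walk through each task:
  - task 1 (Deploy): project_id=NULL, no match -> kept with NULL
  - task 2 (Setup): project_id=5 -> matches Nimbus
  - task 3 (Document): project_id=5 -> matches Nimbus
  - task 4 (Audit): project_id=2 -> matches Zeta
  - task 5 (Migrate): project_id=2 -> matches Zeta
  - task 6 (Refactor): project_id=5 -> matches Nimbus
All 6 rows appear; 1 has NULL project.

SQL:
SELECT a.name, b.name AS project
FROM tasks a
LEFT JOIN projects b ON a.project_id = b.id

Result:
name     | project
---------+--------
Deploy   | NULL   
Setup    | Nimbus 
Document | Nimbus 
Audit    | Zeta   
Migrate  | Zeta   
Refactor | Nimbus 


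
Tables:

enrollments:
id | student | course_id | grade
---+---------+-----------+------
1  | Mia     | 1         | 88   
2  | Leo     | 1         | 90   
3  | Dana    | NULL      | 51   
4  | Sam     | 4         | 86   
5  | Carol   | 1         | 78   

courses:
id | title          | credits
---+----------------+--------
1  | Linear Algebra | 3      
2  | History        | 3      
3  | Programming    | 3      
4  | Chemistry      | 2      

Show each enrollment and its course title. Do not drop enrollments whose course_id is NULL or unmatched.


LEFT JOIN keeps every row from enrollments (the left table); where course_id has no match in courses, the course columns become NULL. Walk through each enrollment:
  - enrollment 1 (Mia): course_id=1 -> matches Linear Algebra
  - enrollment 2 (Leo): course_id=1 -> matches Linear Algebra
  - enrollment 3 (Dana): course_id=NULL, no match -> kept with NULL
  - enrollment 4 (Sam): course_id=4 -> matches Chemistry
  - enrollment 5 (Carol): course_id=1 -> matches Linear Algebra
All 5 rows appear; 1 has NULL course.

SQL:
SELECT a.student, b.title AS course
FROM enrollments a
LEFT JOIN courses b ON a.course_id = b.id

Result:
student | course        
--------+---------------
Mia     | Linear Algebra
Leo     | Linear Algebra
Dana    | NULL          
Sam     | Chemistry     
Carol   | Linear Algebra


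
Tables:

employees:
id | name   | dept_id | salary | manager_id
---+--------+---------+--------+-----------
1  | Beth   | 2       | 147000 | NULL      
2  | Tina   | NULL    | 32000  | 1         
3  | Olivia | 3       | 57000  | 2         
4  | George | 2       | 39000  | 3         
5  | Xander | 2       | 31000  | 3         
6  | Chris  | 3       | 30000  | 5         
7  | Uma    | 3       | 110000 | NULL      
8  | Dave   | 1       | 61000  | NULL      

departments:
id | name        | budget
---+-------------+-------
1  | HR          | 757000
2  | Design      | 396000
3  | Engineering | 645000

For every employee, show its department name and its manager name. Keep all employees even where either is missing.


Two LEFT JOINs from the same base table employees: one to departments via dept_id, one to employees itself via manager_id. Both are LEFT so every employee is preserved.
Match against departments:
  - employee 1 (Beth): dept_id=2 -> matches Design
  - employee 2 (Tina): dept_id=NULL, no match -> kept with NULL
  - employee 3 (Olivia): dept_id=3 -> matches Engineering
  - employee 4 (George): dept_id=2 -> matches Design
  - employee 5 (Xander): dept_id=2 -> matches Design
  - employee 6 (Chris): dept_id=3 -> matches Engineering
  - employee 7 (Uma): dept_id=3 -> matches Engineering
  - employee 8 (Dave): dept_id=1 -> matches HR
Match against employees (self):
  - employee 1 (Beth): manager_id=NULL -> NULL
  - employee 2 (Tina): manager_id=1 -> Beth
  - employee 3 (Olivia): manager_id=2 -> Tina
  - employee 4 (George): manager_id=3 -> Olivia
  - employee 5 (Xander): manager_id=3 -> Olivia
  - employee 6 (Chris): manager_id=5 -> Xander
  - employee 7 (Uma): manager_id=NULL -> NULL
  - employee 8 (Dave): manager_id=NULL -> NULL

SQL:
SELECT a.name, b.name AS department, c.name AS manager
FROM employees a
LEFT JOIN departments b ON a.dept_id = b.id
LEFT JOIN employees c ON a.manager_id = c.id

Result:
name   | department  | manager
-------+-------------+--------
Beth   | Design      | NULL   
Tina   | NULL        | Beth   
Olivia | Engineering | Tina   
George | Design      | Olivia 
Xander | Design      | Olivia 
Chris  | Engineering | Xander 
Uma    | Engineering | NULL   
Dave   | HR          | NULL   


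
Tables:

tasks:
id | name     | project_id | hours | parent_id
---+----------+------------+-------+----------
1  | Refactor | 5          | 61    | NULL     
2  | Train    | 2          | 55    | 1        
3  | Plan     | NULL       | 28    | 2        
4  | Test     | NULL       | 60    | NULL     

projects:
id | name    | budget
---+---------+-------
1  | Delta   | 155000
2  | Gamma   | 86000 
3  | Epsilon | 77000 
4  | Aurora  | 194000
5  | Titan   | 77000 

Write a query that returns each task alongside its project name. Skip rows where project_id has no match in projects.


INNER JOIN keeps only tasks rows whose project_id matches an id in projects. Walk through each task:
  - task 1 (Refactor): project_id=5 -> matches Titan
  - task 2 (Train): project_id=2 -> matches Gamma
  - task 3 (Plan): project_id=NULL, no match -> dropped
  - task 4 (Test): project_id=NULL, no match -> dropped
So 2 of 4 rows are dropped.

SQL:
SELECT a.name, b.name AS project
FROM tasks a
INNER JOIN projects b ON a.project_id = b.id

Result:
name     | project
---------+--------
Refactor | Titan  
Train    | Gamma  


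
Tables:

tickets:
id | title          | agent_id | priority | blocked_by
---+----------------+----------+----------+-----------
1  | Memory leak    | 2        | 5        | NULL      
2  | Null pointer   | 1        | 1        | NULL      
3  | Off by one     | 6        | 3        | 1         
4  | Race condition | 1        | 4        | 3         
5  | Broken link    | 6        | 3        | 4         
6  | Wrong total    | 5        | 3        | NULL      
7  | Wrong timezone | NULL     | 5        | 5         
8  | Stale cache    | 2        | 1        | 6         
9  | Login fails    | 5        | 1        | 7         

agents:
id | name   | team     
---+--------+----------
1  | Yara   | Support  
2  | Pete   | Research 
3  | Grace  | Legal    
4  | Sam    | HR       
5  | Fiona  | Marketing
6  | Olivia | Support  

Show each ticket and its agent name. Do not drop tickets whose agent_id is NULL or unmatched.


LEFT JOIN keeps every row from tickets (the left table); where agent_id has no match in agents, the agent columns become NULL. Walk through each ticket:
  - ticket 1 (Memory leak): agent_id=2 -> matches Pete
  - ticket 2 (Null pointer): agent_id=1 -> matches Yara
  - ticket 3 (Off by one): agent_id=6 -> matches Olivia
  - ticket 4 (Race condition): agent_id=1 -> matches Yara
  - ticket 5 (Broken link): agent_id=6 -> matches Olivia
  - ticket 6 (Wrong total): agent_id=5 -> matches Fiona
  - ticket 7 (Wrong timezone): agent_id=NULL, no match -> kept with NULL
  - ticket 8 (Stale cache): agent_id=2 -> matches Pete
  - ticket 9 (Login fails): agent_id=5 -> matches Fiona
All 9 rows appear; 1 has NULL agent.

SQL:
SELECT a.title, b.name AS agent
FROM tickets a
LEFT JOIN agents b ON a.agent_id = b.id

Result:
title          | agent 
---------------+-------
Memory leak    | Pete  
Null pointer   | Yara  
Off by one     | Olivia
Race condition | Yara  
Broken link    | Olivia
Wrong total    | Fiona 
Wrong timezone | NULL  
Stale cache    | Pete  
Login fails    | Fiona 


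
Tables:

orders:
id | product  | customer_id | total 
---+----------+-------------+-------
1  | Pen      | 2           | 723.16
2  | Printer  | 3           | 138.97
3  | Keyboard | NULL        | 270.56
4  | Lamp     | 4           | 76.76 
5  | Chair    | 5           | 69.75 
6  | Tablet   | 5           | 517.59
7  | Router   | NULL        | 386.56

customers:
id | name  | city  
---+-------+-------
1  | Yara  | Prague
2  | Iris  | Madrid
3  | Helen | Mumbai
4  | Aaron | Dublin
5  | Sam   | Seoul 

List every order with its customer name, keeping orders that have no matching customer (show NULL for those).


LEFT JOIN keeps every row from orders (the left table); where customer_id has no match in customers, the customer columns become NULL. Walk through each order:
  - order 1 (Pen): customer_id=2 -> matches Iris
  - order 2 (Printer): customer_id=3 -> matches Helen
  - order 3 (Keyboard): customer_id=NULL, no match -> kept with NULL
  - order 4 (Lamp): customer_id=4 -> matches Aaron
  - order 5 (Chair): customer_id=5 -> matches Sam
  - order 6 (Tablet): customer_id=5 -> matches Sam
  - order 7 (Router): customer_id=NULL, no match -> kept with NULL
All 7 rows appear; 2 have NULL customer.

SQL:
SELECT a.product, b.name AS customer
FROM orders a
LEFT JOIN customers b ON a.customer_id = b.id

Result:
product  | customer
---------+---------
Pen      | Iris    
Printer  | Helen   
Keyboard | NULL    
Lamp     | Aaron   
Chair    | Sam     
Tablet   | Sam     
Router   | NULL    


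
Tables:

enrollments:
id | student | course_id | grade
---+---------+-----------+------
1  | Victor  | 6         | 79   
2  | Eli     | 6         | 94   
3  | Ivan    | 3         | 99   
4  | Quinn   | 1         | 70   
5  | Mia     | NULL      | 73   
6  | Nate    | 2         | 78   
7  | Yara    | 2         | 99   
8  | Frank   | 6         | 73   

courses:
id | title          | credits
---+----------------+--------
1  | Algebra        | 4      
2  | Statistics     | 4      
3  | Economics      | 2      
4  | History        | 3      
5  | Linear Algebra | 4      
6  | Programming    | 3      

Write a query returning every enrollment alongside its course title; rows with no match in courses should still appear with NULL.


LEFT JOIN keeps every row from enrollments (the left table); where course_id has no match in courses, the course columns become NULL. Walk through each enrollment:
  - enrollment 1 (Victor): course_id=6 -> matches Programming
  - enrollment 2 (Eli): course_id=6 -> matches Programming
  - enrollment 3 (Ivan): course_id=3 -> matches Economics
  - enrollment 4 (Quinn): course_id=1 -> matches Algebra
  - enrollment 5 (Mia): course_id=NULL, no match -> kept with NULL
  - enrollment 6 (Nate): course_id=2 -> matches Statistics
  - enrollment 7 (Yara): course_id=2 -> matches Statistics
  - enrollment 8 (Frank): course_id=6 -> matches Programming
All 8 rows appear; 1 has NULL course.

SQL:
SELECT a.student, b.title AS course
FROM enrollments a
LEFT JOIN courses b ON a.course_id = b.id

Result:
student | course     
--------+------------
Victor  | Programming
Eli     | Programming
Ivan    | Economics  
Quinn   | Algebra    
Mia     | NULL       
Nate    | Statistics 
Yara    | Statistics 
Frank   | Programming
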